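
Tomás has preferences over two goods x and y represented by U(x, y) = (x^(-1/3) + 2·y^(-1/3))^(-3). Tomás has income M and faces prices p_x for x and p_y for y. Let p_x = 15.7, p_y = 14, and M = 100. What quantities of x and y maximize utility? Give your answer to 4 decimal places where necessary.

With the ratio pinned down, the budget gives x* = M/(p_x + p_y·(y/x)) and y* = (y/x)·x*.
Numerically y/x = 1.832741, so x* = 100/(15.7 + 14·1.832741) = 2.4179 and y* = 1.832741·2.4179 = 4.4314.

x* = 2.4179, y* = 4.4314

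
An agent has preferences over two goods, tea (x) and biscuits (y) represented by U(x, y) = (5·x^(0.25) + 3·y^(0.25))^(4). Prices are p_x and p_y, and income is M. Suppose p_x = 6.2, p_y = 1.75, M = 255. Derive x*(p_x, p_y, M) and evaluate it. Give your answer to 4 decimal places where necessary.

x* = 23.2174

MU_x ∝ 5·x^(-0.75), MU_y ∝ 3·y^(-0.75), so MRS = (5/3)·(y/x)^(0.75) = p_x/p_y.
Solve for the ratio: y/x = [(3/5)·p_x/p_y]^(4/3).
Substitute y = (y/x)·x into the budget: x* = M/(p_x + p_y·(y/x)).
Numerically y/x = 2.733211, so x* = 255/(6.2 + 1.75·2.733211) = 23.2174.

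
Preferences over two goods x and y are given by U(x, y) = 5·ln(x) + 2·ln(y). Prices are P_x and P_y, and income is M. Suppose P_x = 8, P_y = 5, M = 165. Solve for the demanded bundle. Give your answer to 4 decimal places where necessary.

Tangency: MRS = (5/2)·y/x = P_x/P_y.
So 5·P_y·y = 2·P_x·x; combined with the budget, a share 5/7 of income goes to x.
Demand: x*(P_x,P_y,M) = 5/7·M/P_x and y* = 2/7·M/P_y.
At P_x=8, P_y=5, M=165: x* = 5/7·165/8 = 14.7321, y* = 9.4286.

x* = 14.7321, y* = 9.4286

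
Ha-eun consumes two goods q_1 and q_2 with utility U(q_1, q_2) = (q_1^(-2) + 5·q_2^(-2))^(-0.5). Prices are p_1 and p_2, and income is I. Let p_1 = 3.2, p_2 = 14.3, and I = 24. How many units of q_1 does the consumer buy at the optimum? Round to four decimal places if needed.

q_1* = 1.33

MU_q_1 ∝ q_1^(-3), MU_q_2 ∝ 5·q_2^(-3), so MRS = (1/5)·(q_2/q_1)^(3) = p_1/p_2.
Solve for the ratio: q_2/q_1 = [5·p_1/p_2]^(1/3).
Substitute q_2 = (q_2/q_1)·q_1 into the budget: q_1* = I/(p_1 + p_2·(q_2/q_1)).
Numerically q_2/q_1 = 1.038153, so q_1* = 24/(3.2 + 14.3·1.038153) = 1.33.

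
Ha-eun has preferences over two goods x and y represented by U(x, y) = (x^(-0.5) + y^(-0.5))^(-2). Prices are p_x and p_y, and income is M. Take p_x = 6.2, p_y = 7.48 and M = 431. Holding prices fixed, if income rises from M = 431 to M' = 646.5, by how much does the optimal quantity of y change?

MRS = MU_x/MU_y = (y/x)^(1.5). Set equal to p_x/p_y.
Hence y/x = (p_x/p_y)^(1/(1.5)), i.e. raised to the 2/3 power.
Substitute y = (y/x)·x into the budget: x* = M/(p_x + p_y·(y/x)).
Numerically y/x = 0.882389, so x* = 431/(6.2 + 7.48·0.882389) = 33.6712 and y* = 0.882389·33.6712 = 29.7111.
At M' = 646.5: y* = 44.5666. Change: 44.5666 − 29.7111 = 14.8555.

Δy* = 14.8555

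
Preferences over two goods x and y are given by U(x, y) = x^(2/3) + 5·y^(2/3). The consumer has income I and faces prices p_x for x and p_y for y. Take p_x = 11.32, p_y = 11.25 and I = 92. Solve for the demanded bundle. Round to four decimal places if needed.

MRS = MU_x/MU_y = (1/5)·(y/x)^(1/3). Set equal to p_x/p_y.
Solve for the ratio: y/x = [5·p_x/p_y]^(3).
With the ratio pinned down, the budget gives x* = I/(p_x + p_y·(y/x)) and y* = (y/x)·x*.
Numerically y/x = 127.347882, so x* = 92/(11.32 + 11.25·127.347882) = 0.0637 and y* = 127.347882·0.0637 = 8.1137.

x* = 0.0637, y* = 8.1137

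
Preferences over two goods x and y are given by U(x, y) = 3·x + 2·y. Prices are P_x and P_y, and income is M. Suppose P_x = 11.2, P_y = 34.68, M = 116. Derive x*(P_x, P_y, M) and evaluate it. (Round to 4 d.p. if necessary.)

x* = 10.3571

x gives more utility per dollar, so spend all income on x: x* = M/P_x, y* = 0.
Numerically: x* = 10.3571, y* = 0.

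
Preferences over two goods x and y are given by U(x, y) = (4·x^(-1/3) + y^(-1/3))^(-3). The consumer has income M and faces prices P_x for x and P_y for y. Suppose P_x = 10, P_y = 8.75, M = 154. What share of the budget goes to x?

share on x = 0.7452

MRS = MU_x/MU_y = 4·(y/x)^(4/3). Set equal to P_x/P_y.
Solve for the ratio: y/x = [(1/4)·P_x/P_y]^(0.75).
Substitute y = (y/x)·x into the budget: x* = M/(P_x + P_y·(y/x)).
Numerically y/x = 0.390795, so x* = 154/(10 + 8.75·0.390795) = 11.4759 and y* = 0.390795·11.4759 = 4.4847.
Expenditure on x: 10·11.4759 = 114.7588; share = 0.7452.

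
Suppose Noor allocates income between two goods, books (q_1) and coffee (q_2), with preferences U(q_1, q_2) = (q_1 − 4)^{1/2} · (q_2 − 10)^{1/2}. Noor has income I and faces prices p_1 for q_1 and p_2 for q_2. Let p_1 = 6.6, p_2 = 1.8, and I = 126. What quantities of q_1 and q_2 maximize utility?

q_1* = 10.1818, q_2* = 32.6667

Discretionary income = 126 − 4·6.6 − 10·1.8 = 81.6; q_1* = 4 + 0.5·81.6/6.6 = 10.1818; q_2* = 10 + 0.5·81.6/1.8 = 32.6667.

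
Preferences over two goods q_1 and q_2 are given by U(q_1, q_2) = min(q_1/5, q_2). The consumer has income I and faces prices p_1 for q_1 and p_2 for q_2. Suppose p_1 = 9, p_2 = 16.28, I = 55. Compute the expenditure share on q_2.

share on q_2 = 0.2657

With perfect complements, no substitution: consume in ratio q_1:q_2 = 5:1.
Budget: p_1·q_1 + p_2·(1/5)·q_1 = I, so (5·p_1 + p_2)·q_1 = 5·I.
Demand: q_1*(p_1,p_2,I) = 5·I/(5·p_1 + p_2), q_2* = I/(5·p_1 + p_2).
Here 5·9 + 16.28 = 61.28, giving q_1* = 4.4876 and q_2* = 0.8975.
Expenditure on q_2: 16.28·0.8975 = 14.6116; share = 0.2657.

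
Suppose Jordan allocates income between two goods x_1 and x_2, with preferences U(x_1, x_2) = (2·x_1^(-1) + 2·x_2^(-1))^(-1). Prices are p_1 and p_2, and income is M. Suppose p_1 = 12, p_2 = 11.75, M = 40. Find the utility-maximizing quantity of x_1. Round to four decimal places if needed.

x_1* = 1.6754

MRS = MU_x_1/MU_x_2 = (x_2/x_1)^(2). Set equal to p_1/p_2.
Hence x_2/x_1 = (p_1/p_2)^(1/(2)), i.e. raised to the 0.5 power.
Substitute x_2 = (x_2/x_1)·x_1 into the budget: x_1* = M/(p_1 + p_2·(x_2/x_1)).
Numerically x_2/x_1 = 1.010582, so x_1* = 40/(12 + 11.75·1.010582) = 1.6754.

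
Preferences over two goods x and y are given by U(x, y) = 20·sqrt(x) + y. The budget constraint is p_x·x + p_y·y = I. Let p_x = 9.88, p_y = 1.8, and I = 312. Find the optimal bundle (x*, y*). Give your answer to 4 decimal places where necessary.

Solve: √x = 10·p_y/p_x, so x*(p_x,p_y) = (10·p_y/p_x)², and y* = (I − p_x·x*)/p_y.
Plugging in: x* = (10·1.8/9.88)² = 3.3192, y* = 155.1147.

x* = 3.3192, y* = 155.1147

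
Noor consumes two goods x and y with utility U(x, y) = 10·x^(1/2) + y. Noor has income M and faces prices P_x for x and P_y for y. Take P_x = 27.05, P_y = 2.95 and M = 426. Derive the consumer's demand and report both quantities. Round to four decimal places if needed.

Set MRS = P_x/P_y: 5·x^(−1/2) = P_x/P_y.
Solve: √x = 5·P_y/P_x, so x*(P_x,P_y) = (5·P_y/P_x)², and y* = (M − P_x·x*)/P_y.
Plugging in: x* = (5·2.95/27.05)² = 0.2973, y* = 141.6803.

x* = 0.2973, y* = 141.6803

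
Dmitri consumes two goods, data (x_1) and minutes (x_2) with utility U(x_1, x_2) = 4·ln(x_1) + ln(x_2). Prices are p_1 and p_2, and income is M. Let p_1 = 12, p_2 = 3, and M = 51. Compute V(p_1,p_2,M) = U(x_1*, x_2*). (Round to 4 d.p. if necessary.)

Tangency: MRS = 4·x_2/x_1 = p_1/p_2.
Rearranging, p_2·x_2 = (1/4)·p_1·x_1. Substituting into the budget gives p_1·x_1·(1 + (1/4)) = M.
Demand: x_1*(p_1,p_2,M) = 0.8·M/p_1 and x_2* = 0.2·M/p_2.
At p_1=12, p_2=3, M=51: x_1* = 0.8·51/12 = 3.4, x_2* = 3.4.
Utility at the optimum: U(3.4, 3.4) = 6.1189.

V = 6.1189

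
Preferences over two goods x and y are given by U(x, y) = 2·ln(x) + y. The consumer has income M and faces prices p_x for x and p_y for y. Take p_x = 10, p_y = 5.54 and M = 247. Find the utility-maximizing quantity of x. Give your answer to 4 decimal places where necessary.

x* = 1.108

MU_x = 2/x, MU_y = 1. Tangency: 2/x = p_x/p_y.
So x*(p_x,p_y) = 2·p_y/p_x, independent of income; and y* = (M − 2·p_y)/p_y.
At the given prices: x* = 2·5.54/10 = 1.108.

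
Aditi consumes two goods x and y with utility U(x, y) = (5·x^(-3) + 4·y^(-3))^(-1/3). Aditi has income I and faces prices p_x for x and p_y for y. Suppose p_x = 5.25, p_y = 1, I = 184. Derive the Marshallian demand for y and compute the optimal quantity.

y* = 39.4232

Numerically y/x = 1.431569, so x* = 184/(5.25 + 1·1.431569) = 27.5384 and y* = 1.431569·27.5384 = 39.4232.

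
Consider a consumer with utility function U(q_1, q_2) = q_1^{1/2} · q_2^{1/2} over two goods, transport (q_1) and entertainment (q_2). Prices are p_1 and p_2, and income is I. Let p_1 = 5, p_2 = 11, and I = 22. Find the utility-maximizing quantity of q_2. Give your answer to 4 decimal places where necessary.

q_2* = 1

Demand: q_1*(p_1,p_2,I) = 0.5·I/p_1 and q_2* = 0.5·I/p_2.
At p_1=5, p_2=11, I=22: q_2* = 0.5·22/11 = 1.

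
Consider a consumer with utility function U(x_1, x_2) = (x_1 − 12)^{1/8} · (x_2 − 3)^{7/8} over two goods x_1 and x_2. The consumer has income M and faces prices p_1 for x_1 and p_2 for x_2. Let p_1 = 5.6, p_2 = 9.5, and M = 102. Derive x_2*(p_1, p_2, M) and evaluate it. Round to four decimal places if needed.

After buying the subsistence bundle (12, 3), a share 0.125 of the remaining income goes to x_1: x_1* = 12 + 0.125·(M − 12p_1 − 3p_2)/p_1.
Discretionary income = 102 − 12·5.6 − 3·9.5 = 6.3; x_2* = 3 + 0.875·6.3/9.5 = 3.5803.

x_2* = 3.5803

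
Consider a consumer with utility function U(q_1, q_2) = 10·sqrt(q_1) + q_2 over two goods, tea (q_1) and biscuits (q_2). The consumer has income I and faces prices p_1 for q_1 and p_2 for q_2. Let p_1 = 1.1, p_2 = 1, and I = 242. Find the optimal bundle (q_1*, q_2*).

MU_q_1 = 5/√q_1, MU_q_2 = 1. Tangency: 5/√q_1 = p_1/p_2.
Thus q_1* = (5·p_2/p_1)² — independent of I — with the rest of income spent on q_2.
Plugging in: q_1* = (5·1/1.1)² = 20.6612, q_2* = 219.2727.

q_1* = 20.6612, q_2* = 219.2727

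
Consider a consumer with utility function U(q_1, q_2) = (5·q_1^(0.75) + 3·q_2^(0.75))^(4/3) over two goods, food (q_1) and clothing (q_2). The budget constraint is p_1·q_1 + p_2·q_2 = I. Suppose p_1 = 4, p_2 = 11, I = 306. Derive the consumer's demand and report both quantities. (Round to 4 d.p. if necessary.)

q_1* = 76.0262, q_2* = 0.1723

MU_q_1 ∝ 5·q_1^(-0.25), MU_q_2 ∝ 3·q_2^(-0.25), so MRS = (5/3)·(q_2/q_1)^(0.25) = p_1/p_2.
Hence q_2/q_1 = ((3/5)·p_1/p_2)^(1/(0.25)), i.e. raised to the 4 power.
Substitute q_2 = (q_2/q_1)·q_1 into the budget: q_1* = I/(p_1 + p_2·(q_2/q_1)).
Numerically q_2/q_1 = 0.002266, so q_1* = 306/(4 + 11·0.002266) = 76.0262 and q_2* = 0.002266·76.0262 = 0.1723.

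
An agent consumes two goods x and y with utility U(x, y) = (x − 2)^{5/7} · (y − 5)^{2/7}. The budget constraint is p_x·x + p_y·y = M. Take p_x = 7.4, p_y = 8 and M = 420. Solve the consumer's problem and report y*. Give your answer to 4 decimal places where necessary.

Discretionary income = 420 − 2·7.4 − 5·8 = 365.2; y* = 5 + 2/7·365.2/8 = 18.0429.

y* = 18.0429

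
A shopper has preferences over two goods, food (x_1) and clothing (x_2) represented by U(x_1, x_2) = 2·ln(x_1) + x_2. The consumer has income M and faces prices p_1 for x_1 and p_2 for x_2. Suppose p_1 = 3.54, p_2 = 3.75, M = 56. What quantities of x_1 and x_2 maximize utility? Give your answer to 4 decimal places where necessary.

Set MRS = p_1/p_2: (2/x_1)/1 = p_1/p_2.
So x_1*(p_1,p_2) = 2·p_2/p_1, independent of income; and x_2* = (M − 2·p_2)/p_2.
At the given prices: x_1* = 2·3.75/3.54 = 2.1186, and x_2* = 12.9333.

x_1* = 2.1186, x_2* = 12.9333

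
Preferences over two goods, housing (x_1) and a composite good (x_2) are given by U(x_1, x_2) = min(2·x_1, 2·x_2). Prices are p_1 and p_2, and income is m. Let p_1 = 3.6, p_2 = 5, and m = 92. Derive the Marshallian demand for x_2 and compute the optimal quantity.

With perfect complements, no substitution: consume in ratio x_1:x_2 = 2:2.
Budget: p_1·x_1 + p_2·x_1 = m, so (2·p_1 + 2·p_2)·x_1 = 2·m.
Demand: x_1*(p_1,p_2,m) = 2·m/(2·p_1 + 2·p_2), x_2* = 2·m/(2·p_1 + 2·p_2).
Here 2·3.6 + 2·5 = 17.2, giving x_2* = 10.6977.

x_2* = 10.6977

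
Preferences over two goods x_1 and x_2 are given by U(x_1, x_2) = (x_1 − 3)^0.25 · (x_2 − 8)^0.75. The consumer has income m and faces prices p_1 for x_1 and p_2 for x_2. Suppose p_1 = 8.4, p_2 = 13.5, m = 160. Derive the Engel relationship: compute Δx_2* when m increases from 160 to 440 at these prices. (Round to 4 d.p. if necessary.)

Δx_2* = 15.5556

This is Cobb-Douglas in (x_1−3, x_2−8): tangency gives 0.25·p_2·(x_2−8) = 0.75·p_1·(x_1−3).
After buying the subsistence bundle (3, 8), a share 0.25 of the remaining income goes to x_1: x_1* = 3 + 0.25·(m − 3p_1 − 8p_2)/p_1.
Discretionary income = 160 − 3·8.4 − 8·13.5 = 26.8; x_2* = 8 + 0.75·26.8/13.5 = 9.4889.
At m' = 440: x_2* = 25.0444. Change: 25.0444 − 9.4889 = 15.5556.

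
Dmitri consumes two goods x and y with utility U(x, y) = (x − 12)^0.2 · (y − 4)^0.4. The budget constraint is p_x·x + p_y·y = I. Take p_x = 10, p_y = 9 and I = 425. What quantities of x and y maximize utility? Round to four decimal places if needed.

Discretionary income = 425 − 12·10 − 4·9 = 269; x* = 12 + 1/3·269/10 = 20.9667; y* = 4 + 2/3·269/9 = 23.9259.

x* = 20.9667, y* = 23.9259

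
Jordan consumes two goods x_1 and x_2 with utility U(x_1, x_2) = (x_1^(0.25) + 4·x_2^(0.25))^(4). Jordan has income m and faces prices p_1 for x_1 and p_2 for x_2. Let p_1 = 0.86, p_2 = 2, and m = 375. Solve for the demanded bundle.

With the ratio pinned down, the budget gives x_1* = m/(p_1 + p_2·(x_2/x_1)) and x_2* = (x_2/x_1)·x_1*.
Numerically x_2/x_1 = 2.06081, so x_1* = 375/(0.86 + 2·2.06081) = 75.2767 and x_2* = 2.06081·75.2767 = 155.131.

x_1* = 75.2767, x_2* = 155.131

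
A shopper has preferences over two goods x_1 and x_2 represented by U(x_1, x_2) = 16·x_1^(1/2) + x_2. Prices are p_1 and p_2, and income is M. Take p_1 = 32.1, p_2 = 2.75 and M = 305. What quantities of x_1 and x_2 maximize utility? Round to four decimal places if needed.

x_1* = 0.4697, x_2* = 105.4262

Set MRS = p_1/p_2: 8·x_1^(−1/2) = p_1/p_2.
Solve: √x_1 = 8·p_2/p_1, so x_1*(p_1,p_2) = (8·p_2/p_1)², and x_2* = (M − p_1·x_1*)/p_2.
Plugging in: x_1* = (8·2.75/32.1)² = 0.4697, x_2* = 105.4262.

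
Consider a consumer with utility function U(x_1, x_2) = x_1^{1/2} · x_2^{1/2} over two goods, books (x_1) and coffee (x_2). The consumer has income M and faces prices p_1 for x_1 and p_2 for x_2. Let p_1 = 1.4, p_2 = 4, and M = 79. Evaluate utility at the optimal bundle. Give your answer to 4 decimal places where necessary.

V = 16.6918

Tangency: MRS = x_2/x_1 = p_1/p_2.
So 0.5·p_2·x_2 = 0.5·p_1·x_1; combined with the budget, a share 0.5 of income goes to x_1.
Demand: x_1*(p_1,p_2,M) = 0.5·M/p_1 and x_2* = 0.5·M/p_2.
At p_1=1.4, p_2=4, M=79: x_1* = 0.5·79/1.4 = 28.2143, x_2* = 9.875.
Utility at the optimum: U(28.2143, 9.875) = 16.6918.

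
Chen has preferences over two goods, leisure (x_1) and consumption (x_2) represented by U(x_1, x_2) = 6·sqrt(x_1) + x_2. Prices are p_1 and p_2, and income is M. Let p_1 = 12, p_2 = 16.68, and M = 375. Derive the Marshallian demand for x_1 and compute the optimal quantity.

x_1* = 17.3889

Set MRS = p_1/p_2: 3·x_1^(−1/2) = p_1/p_2.
Thus x_1* = (3·p_2/p_1)² — independent of M — with the rest of income spent on x_2.
Plugging in: x_1* = (3·16.68/12)² = 17.3889.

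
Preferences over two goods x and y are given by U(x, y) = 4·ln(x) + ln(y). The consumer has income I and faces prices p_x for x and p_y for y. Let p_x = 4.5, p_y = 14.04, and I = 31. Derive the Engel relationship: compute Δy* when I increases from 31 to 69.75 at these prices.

Δy* = 0.552

The MRS is 4·y/x. Set MRS = p_x/p_y.
Rearranging, p_y·y = (1/4)·p_x·x. Substituting into the budget gives p_x·x·(1 + (1/4)) = I.
Demand: x*(p_x,p_y,I) = 0.8·I/p_x and y* = 0.2·I/p_y.
At p_x=4.5, p_y=14.04, I=31: y* = 0.2·31/14.04 = 0.4416.
At I' = 69.75: y* = 0.9936. Change: 0.9936 − 0.4416 = 0.552.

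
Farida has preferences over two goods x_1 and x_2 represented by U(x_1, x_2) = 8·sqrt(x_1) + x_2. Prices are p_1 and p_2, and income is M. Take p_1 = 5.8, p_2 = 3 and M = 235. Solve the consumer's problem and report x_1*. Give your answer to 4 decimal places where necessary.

MU_x_1 = 4/√x_1, MU_x_2 = 1. Tangency: 4/√x_1 = p_1/p_2.
Thus x_1* = (4·p_2/p_1)² — independent of M — with the rest of income spent on x_2.
Plugging in: x_1* = (4·3/5.8)² = 4.2806.

x_1* = 4.2806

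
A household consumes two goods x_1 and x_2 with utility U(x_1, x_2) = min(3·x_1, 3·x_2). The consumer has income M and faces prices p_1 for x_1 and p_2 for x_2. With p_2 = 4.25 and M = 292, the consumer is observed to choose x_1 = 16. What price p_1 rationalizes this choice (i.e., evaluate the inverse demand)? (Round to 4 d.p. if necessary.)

p_1 = 14

Leontief preferences: the optimum is at the kink where x_1/3 = x_2/3, i.e. x_2 = x_1.
Budget: p_1·x_1 + p_2·x_1 = M, so (3·p_1 + 3·p_2)·x_1 = 3·M.
Demand: x_1*(p_1,p_2,M) = 3·M/(3·p_1 + 3·p_2), x_2* = 3·M/(3·p_1 + 3·p_2).
Set x_1* = 16 in the demand function and solve for p_1: p_1 = 14.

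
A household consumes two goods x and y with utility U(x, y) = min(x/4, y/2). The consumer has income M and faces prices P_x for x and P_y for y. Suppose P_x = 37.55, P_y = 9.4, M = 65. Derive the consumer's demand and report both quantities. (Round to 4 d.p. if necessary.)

x* = 1.5385, y* = 0.7692

With perfect complements, no substitution: consume in ratio x:y = 4:2.
Budget: P_x·x + P_y·(1/2)·x = M, so (4·P_x + 2·P_y)·x = 4·M.
Demand: x*(P_x,P_y,M) = 4·M/(4·P_x + 2·P_y), y* = 2·M/(4·P_x + 2·P_y).
Here 4·37.55 + 2·9.4 = 169, giving x* = 1.5385 and y* = 0.7692.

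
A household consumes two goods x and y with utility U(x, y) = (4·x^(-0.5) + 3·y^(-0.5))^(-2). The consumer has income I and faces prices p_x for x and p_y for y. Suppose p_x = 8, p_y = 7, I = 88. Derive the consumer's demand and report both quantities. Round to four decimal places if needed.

x* = 6.1468, y* = 5.5465

From the CES first-order condition, (4/3)·(y/x)^(1.5) = p_x/p_y.
Hence y/x = ((3/4)·p_x/p_y)^(1/(1.5)), i.e. raised to the 2/3 power.
Substitute y = (y/x)·x into the budget: x* = I/(p_x + p_y·(y/x)).
Numerically y/x = 0.902337, so x* = 88/(8 + 7·0.902337) = 6.1468 and y* = 0.902337·6.1468 = 5.5465.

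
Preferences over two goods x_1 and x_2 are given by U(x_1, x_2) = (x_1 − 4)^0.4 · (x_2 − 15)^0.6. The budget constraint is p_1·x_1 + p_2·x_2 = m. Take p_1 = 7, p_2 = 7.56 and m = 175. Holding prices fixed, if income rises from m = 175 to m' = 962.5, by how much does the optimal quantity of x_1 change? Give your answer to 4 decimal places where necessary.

After buying the subsistence bundle (4, 15), a share 0.4 of the remaining income goes to x_1: x_1* = 4 + 0.4·(m − 4p_1 − 15p_2)/p_1.
Discretionary income = 175 − 4·7 − 15·7.56 = 33.6; x_1* = 4 + 0.4·33.6/7 = 5.92.
At m' = 962.5: x_1* = 50.92. Change: 50.92 − 5.92 = 45.

Δx_1* = 45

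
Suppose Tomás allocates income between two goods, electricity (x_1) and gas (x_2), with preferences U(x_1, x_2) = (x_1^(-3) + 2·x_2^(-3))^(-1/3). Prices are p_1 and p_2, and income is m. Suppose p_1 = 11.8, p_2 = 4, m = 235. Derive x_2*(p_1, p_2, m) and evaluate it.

MU_x_1 ∝ x_1^(-4), MU_x_2 ∝ 2·x_2^(-4), so MRS = (1/2)·(x_2/x_1)^(4) = p_1/p_2.
Hence x_2/x_1 = (2·p_1/p_2)^(1/(4)), i.e. raised to the 0.25 power.
With the ratio pinned down, the budget gives x_1* = m/(p_1 + p_2·(x_2/x_1)) and x_2* = (x_2/x_1)·x_1*.
Numerically x_2/x_1 = 1.558522, so x_1* = 235/(11.8 + 4·1.558522) = 13.0309 and x_2* = 1.558522·13.0309 = 20.3089.

x_2* = 20.3089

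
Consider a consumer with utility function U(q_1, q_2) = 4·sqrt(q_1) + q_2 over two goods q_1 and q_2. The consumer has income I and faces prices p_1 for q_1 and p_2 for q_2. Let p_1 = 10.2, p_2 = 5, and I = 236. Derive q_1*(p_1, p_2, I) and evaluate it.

MU_q_1 = 2/√q_1, MU_q_2 = 1. Tangency: 2/√q_1 = p_1/p_2.
Solve: √q_1 = 2·p_2/p_1, so q_1*(p_1,p_2) = (2·p_2/p_1)², and q_2* = (I − p_1·q_1*)/p_2.
Plugging in: q_1* = (2·5/10.2)² = 0.9612.

q_1* = 0.9612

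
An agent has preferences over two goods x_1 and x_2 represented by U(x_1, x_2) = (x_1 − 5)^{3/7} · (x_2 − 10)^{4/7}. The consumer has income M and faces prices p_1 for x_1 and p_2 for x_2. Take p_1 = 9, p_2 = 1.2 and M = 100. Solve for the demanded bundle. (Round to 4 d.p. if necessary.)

x_1* = 7.0476, x_2* = 30.4762

MRS = (3/4)·(x_2−10)/(x_1−5). Tangency with p_1/p_2 gives x_2−10 = (4/3)·(p_1/p_2)·(x_1−5).
After buying the subsistence bundle (5, 10), a share 3/7 of the remaining income goes to x_1: x_1* = 5 + 3/7·(M − 5p_1 − 10p_2)/p_1.
Discretionary income = 100 − 5·9 − 10·1.2 = 43; x_1* = 5 + 3/7·43/9 = 7.0476; x_2* = 10 + 4/7·43/1.2 = 30.4762.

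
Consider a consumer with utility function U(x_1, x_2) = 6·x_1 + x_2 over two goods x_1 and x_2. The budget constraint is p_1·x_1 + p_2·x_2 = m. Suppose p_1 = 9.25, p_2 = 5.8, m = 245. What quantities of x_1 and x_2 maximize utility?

x_1* = 26.4865, x_2* = 0

Perfect substitutes: compare marginal utility per dollar. 6/p_1 vs 1/p_2 → 0.6486 vs 0.1724.
x_1 gives more utility per dollar, so spend all income on x_1: x_1* = m/p_1, x_2* = 0.
Numerically: x_1* = 26.4865, x_2* = 0.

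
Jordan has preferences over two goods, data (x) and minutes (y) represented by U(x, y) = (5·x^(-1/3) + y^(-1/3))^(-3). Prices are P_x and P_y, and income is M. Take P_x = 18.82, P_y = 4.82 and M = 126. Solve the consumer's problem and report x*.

x* = 5.5205

MU_x ∝ 5·x^(-4/3), MU_y ∝ y^(-4/3), so MRS = 5·(y/x)^(4/3) = P_x/P_y.
Hence y/x = ((1/5)·P_x/P_y)^(1/(4/3)), i.e. raised to the 0.75 power.
Substitute y = (y/x)·x into the budget: x* = M/(P_x + P_y·(y/x)).
Numerically y/x = 0.830715, so x* = 126/(18.82 + 4.82·0.830715) = 5.5205.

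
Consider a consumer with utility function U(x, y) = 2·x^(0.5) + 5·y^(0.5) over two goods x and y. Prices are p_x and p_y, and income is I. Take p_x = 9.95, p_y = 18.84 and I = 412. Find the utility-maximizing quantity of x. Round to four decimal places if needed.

With the ratio pinned down, the budget gives x* = I/(p_x + p_y·(y/x)) and y* = (y/x)·x*.
Numerically y/x = 1.743269, so x* = 412/(9.95 + 18.84·1.743269) = 9.6277.

x* = 9.6277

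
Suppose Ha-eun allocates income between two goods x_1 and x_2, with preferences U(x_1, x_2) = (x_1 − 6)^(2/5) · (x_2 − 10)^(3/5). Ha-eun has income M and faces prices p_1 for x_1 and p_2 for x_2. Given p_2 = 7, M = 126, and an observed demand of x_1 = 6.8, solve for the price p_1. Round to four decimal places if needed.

p_1 = 7

Let x_1' = x_1−6, x_2' = x_2−10. MRS = (2/3)·x_2'/x_1' = p_1/p_2.
After buying the subsistence bundle (6, 10), a share 0.4 of the remaining income goes to x_1: x_1* = 6 + 0.4·(M − 6p_1 − 10p_2)/p_1.
Set x_1* = 6.8 in the demand function and solve for p_1: p_1 = 7.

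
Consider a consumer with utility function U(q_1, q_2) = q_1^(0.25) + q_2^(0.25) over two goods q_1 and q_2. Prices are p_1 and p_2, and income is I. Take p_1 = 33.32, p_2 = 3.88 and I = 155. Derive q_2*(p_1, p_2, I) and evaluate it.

q_2* = 26.8412

MU_q_1 ∝ q_1^(-0.75), MU_q_2 ∝ q_2^(-0.75), so MRS = (q_2/q_1)^(0.75) = p_1/p_2.
Hence q_2/q_1 = (p_1/p_2)^(1/(0.75)), i.e. raised to the 4/3 power.
Substitute q_2 = (q_2/q_1)·q_1 into the budget: q_1* = I/(p_1 + p_2·(q_2/q_1)).
Numerically q_2/q_1 = 17.58589, so q_1* = 155/(33.32 + 3.88·17.58589) = 1.5263 and q_2* = 17.58589·1.5263 = 26.8412.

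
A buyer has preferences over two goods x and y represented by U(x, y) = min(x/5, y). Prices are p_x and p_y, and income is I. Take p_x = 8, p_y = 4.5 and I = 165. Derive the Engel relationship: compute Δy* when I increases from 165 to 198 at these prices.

Δy* = 0.7416

With perfect complements, no substitution: consume in ratio x:y = 5:1.
Budget: p_x·x + p_y·(1/5)·x = I, so (5·p_x + p_y)·x = 5·I.
Demand: x*(p_x,p_y,I) = 5·I/(5·p_x + p_y), y* = I/(5·p_x + p_y).
Here 5·8 + 4.5 = 44.5, giving y* = 3.7079.
At I' = 198: y* = 4.4494. Change: 4.4494 − 3.7079 = 0.7416.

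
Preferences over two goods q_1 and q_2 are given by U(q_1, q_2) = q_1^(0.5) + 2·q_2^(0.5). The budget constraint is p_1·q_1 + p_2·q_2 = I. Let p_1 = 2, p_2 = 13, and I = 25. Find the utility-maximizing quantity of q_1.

q_1* = 7.7381

MRS = MU_q_1/MU_q_2 = (1/2)·(q_2/q_1)^(0.5). Set equal to p_1/p_2.
Solve for the ratio: q_2/q_1 = [2·p_1/p_2]^(2).
With the ratio pinned down, the budget gives q_1* = I/(p_1 + p_2·(q_2/q_1)) and q_2* = (q_2/q_1)·q_1*.
Numerically q_2/q_1 = 0.094675, so q_1* = 25/(2 + 13·0.094675) = 7.7381.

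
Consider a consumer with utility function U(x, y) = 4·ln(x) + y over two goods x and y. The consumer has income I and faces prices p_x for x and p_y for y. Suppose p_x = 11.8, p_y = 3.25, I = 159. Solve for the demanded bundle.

x* = 1.1017, y* = 44.9231

MU_x = 4/x, MU_y = 1. Tangency: 4/x = p_x/p_y.
So x*(p_x,p_y) = 4·p_y/p_x, independent of income; and y* = (I − 4·p_y)/p_y.
At the given prices: x* = 4·3.25/11.8 = 1.1017, and y* = 44.9231.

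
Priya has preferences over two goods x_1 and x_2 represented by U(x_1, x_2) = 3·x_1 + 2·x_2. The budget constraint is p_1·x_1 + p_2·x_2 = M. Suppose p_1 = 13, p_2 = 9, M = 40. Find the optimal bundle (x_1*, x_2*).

Perfect substitutes: compare marginal utility per dollar. 3/p_1 vs 2/p_2 → 0.2308 vs 0.2222.
x_1 gives more utility per dollar, so spend all income on x_1: x_1* = M/p_1, x_2* = 0.
Numerically: x_1* = 3.0769, x_2* = 0.

x_1* = 3.0769, x_2* = 0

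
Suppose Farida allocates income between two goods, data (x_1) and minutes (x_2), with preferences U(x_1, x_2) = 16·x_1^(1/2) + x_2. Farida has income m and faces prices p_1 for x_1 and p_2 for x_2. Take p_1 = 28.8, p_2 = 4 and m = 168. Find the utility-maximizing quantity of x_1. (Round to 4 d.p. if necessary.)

MU_x_1 = 8/√x_1, MU_x_2 = 1. Tangency: 8/√x_1 = p_1/p_2.
Solve: √x_1 = 8·p_2/p_1, so x_1*(p_1,p_2) = (8·p_2/p_1)², and x_2* = (m − p_1·x_1*)/p_2.
Plugging in: x_1* = (8·4/28.8)² = 1.2346.

x_1* = 1.2346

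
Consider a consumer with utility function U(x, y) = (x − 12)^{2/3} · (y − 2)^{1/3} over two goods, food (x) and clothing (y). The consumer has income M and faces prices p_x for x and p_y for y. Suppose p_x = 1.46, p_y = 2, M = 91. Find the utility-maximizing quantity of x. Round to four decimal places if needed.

Let x' = x−12, y' = y−2. MRS = 2·y'/x' = p_x/p_y.
Substituting into the budget: x* = 12 + 2/3·(M − 12·p_x − 2·p_y)/p_x, and y* = 2 + 1/3·(…)/p_y.
Discretionary income = 91 − 12·1.46 − 2·2 = 69.48; x* = 12 + 2/3·69.48/1.46 = 43.726.

x* = 43.726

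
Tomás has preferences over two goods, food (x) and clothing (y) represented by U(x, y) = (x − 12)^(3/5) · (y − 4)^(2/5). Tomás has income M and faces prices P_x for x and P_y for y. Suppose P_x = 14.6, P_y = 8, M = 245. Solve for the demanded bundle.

x* = 13.5534, y* = 5.89

This is Cobb-Douglas in (x−12, y−4): tangency gives 0.6·P_y·(y−4) = 0.4·P_x·(x−12).
Substituting into the budget: x* = 12 + 0.6·(M − 12·P_x − 4·P_y)/P_x, and y* = 4 + 0.4·(…)/P_y.
Discretionary income = 245 − 12·14.6 − 4·8 = 37.8; x* = 12 + 0.6·37.8/14.6 = 13.5534; y* = 4 + 0.4·37.8/8 = 5.89.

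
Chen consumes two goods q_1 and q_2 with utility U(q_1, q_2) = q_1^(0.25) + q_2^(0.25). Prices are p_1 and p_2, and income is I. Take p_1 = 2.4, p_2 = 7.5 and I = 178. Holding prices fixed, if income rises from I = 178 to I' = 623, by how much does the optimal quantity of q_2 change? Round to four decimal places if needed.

MRS = MU_q_1/MU_q_2 = (q_2/q_1)^(0.75). Set equal to p_1/p_2.
Solve for the ratio: q_2/q_1 = [p_1/p_2]^(4/3).
With the ratio pinned down, the budget gives q_1* = I/(p_1 + p_2·(q_2/q_1)) and q_2* = (q_2/q_1)·q_1*.
Numerically q_2/q_1 = 0.218877, so q_1* = 178/(2.4 + 7.5·0.218877) = 44.0422 and q_2* = 0.218877·44.0422 = 9.6398.
At I' = 623: q_2* = 33.7394. Change: 33.7394 − 9.6398 = 24.0996.

Δq_2* = 24.0996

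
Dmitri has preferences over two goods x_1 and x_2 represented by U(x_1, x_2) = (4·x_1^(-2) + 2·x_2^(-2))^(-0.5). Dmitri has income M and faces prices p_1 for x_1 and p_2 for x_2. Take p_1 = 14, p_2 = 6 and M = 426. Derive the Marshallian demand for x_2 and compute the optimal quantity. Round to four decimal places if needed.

x_2* = 22.0739

MRS = MU_x_1/MU_x_2 = 2·(x_2/x_1)^(3). Set equal to p_1/p_2.
Hence x_2/x_1 = ((1/2)·p_1/p_2)^(1/(3)), i.e. raised to the 1/3 power.
Substitute x_2 = (x_2/x_1)·x_1 into the budget: x_1* = M/(p_1 + p_2·(x_2/x_1)).
Numerically x_2/x_1 = 1.052727, so x_1* = 426/(14 + 6·1.052727) = 20.9683 and x_2* = 1.052727·20.9683 = 22.0739.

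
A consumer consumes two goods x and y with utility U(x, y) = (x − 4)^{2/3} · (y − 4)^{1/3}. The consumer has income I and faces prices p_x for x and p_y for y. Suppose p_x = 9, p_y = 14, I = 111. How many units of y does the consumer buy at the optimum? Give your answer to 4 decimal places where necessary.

MRS = 2·(y−4)/(x−4). Tangency with p_x/p_y gives y−4 = (1/2)·(p_x/p_y)·(x−4).
After buying the subsistence bundle (4, 4), a share 2/3 of the remaining income goes to x: x* = 4 + 2/3·(I − 4p_x − 4p_y)/p_x.
Discretionary income = 111 − 4·9 − 4·14 = 19; y* = 4 + 1/3·19/14 = 4.4524.

y* = 4.4524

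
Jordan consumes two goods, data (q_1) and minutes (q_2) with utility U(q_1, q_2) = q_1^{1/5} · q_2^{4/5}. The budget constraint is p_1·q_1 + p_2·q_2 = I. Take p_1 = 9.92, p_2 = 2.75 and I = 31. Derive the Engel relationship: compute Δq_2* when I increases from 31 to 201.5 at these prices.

MU_q_1/MU_q_2 = (0.2·q_2)/(0.8·q_1); tangency sets this equal to p_1/p_2.
Rearranging, p_2·q_2 = 4·p_1·q_1. Substituting into the budget gives p_1·q_1·(1 + 4) = I.
Demand: q_1*(p_1,p_2,I) = 0.2·I/p_1 and q_2* = 0.8·I/p_2.
At p_1=9.92, p_2=2.75, I=31: q_2* = 0.8·31/2.75 = 9.0182.
At I' = 201.5: q_2* = 58.6182. Change: 58.6182 − 9.0182 = 49.6.

Δq_2* = 49.6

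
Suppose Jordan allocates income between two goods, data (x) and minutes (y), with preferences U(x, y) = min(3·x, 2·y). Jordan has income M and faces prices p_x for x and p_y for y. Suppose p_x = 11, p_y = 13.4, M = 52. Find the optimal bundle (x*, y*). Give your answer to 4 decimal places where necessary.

x* = 1.672, y* = 2.508

Demand: x*(p_x,p_y,M) = 2·M/(2·p_x + 3·p_y), y* = 3·M/(2·p_x + 3·p_y).
Here 2·11 + 3·13.4 = 62.2, giving x* = 1.672 and y* = 2.508.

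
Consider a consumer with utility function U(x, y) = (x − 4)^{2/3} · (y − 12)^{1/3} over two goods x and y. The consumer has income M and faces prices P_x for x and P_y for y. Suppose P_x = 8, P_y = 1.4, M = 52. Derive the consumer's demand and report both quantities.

MRS = 2·(y−12)/(x−4). Tangency with P_x/P_y gives y−12 = (1/2)·(P_x/P_y)·(x−4).
After buying the subsistence bundle (4, 12), a share 2/3 of the remaining income goes to x: x* = 4 + 2/3·(M − 4P_x − 12P_y)/P_x.
Discretionary income = 52 − 4·8 − 12·1.4 = 3.2; x* = 4 + 2/3·3.2/8 = 4.2667; y* = 12 + 1/3·3.2/1.4 = 12.7619.

x* = 4.2667, y* = 12.7619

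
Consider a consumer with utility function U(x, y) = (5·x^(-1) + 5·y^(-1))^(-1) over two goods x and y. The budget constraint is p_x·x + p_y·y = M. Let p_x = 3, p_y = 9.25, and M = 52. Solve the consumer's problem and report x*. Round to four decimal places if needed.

MRS = MU_x/MU_y = (y/x)^(2). Set equal to p_x/p_y.
Solve for the ratio: y/x = [p_x/p_y]^(0.5).
With the ratio pinned down, the budget gives x* = M/(p_x + p_y·(y/x)) and y* = (y/x)·x*.
Numerically y/x = 0.569495, so x* = 52/(3 + 9.25·0.569495) = 6.2894.

x* = 6.2894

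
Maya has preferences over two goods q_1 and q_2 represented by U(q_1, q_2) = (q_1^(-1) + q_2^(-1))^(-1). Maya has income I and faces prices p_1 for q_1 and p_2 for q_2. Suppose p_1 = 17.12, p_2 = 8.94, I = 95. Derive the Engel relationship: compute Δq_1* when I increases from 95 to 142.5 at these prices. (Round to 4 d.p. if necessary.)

MU_q_1 ∝ q_1^(-2), MU_q_2 ∝ q_2^(-2), so MRS = (q_2/q_1)^(2) = p_1/p_2.
Hence q_2/q_1 = (p_1/p_2)^(1/(2)), i.e. raised to the 0.5 power.
With the ratio pinned down, the budget gives q_1* = I/(p_1 + p_2·(q_2/q_1)) and q_2* = (q_2/q_1)·q_1*.
Numerically q_2/q_1 = 1.383831, so q_1* = 95/(17.12 + 8.94·1.383831) = 3.2213.
At I' = 142.5: q_1* = 4.8319. Change: 4.8319 − 3.2213 = 1.6106.

Δq_1* = 1.6106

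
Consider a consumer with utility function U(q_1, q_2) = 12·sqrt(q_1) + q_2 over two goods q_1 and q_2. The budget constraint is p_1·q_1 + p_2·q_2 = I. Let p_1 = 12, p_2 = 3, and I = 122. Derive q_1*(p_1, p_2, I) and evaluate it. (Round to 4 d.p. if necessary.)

Set MRS = p_1/p_2: 6·q_1^(−1/2) = p_1/p_2.
Solve: √q_1 = 6·p_2/p_1, so q_1*(p_1,p_2) = (6·p_2/p_1)², and q_2* = (I − p_1·q_1*)/p_2.
Plugging in: q_1* = (6·3/12)² = 2.25.

q_1* = 2.25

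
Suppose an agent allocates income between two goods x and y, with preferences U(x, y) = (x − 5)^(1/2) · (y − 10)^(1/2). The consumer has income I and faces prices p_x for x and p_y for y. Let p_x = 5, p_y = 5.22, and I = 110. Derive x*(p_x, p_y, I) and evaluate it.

Let x' = x−5, y' = y−10. MRS = y'/x' = p_x/p_y.
Substituting into the budget: x* = 5 + 0.5·(I − 5·p_x − 10·p_y)/p_x, and y* = 10 + 0.5·(…)/p_y.
Discretionary income = 110 − 5·5 − 10·5.22 = 32.8; x* = 5 + 0.5·32.8/5 = 8.28.

x* = 8.28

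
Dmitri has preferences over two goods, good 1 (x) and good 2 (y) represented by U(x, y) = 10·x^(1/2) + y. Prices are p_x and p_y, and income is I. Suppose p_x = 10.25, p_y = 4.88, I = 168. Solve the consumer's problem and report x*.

Utility is quasi-linear in y; the FOC for x is 5/√x = p_x/p_y.
Solve: √x = 5·p_y/p_x, so x*(p_x,p_y) = (5·p_y/p_x)², and y* = (I − p_x·x*)/p_y.
Plugging in: x* = (5·4.88/10.25)² = 5.6667.

x* = 5.6667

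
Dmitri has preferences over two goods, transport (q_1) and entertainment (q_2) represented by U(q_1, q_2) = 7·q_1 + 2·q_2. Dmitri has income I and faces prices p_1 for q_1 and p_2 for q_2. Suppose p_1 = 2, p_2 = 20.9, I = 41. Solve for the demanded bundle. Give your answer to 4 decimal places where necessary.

Perfect substitutes: compare marginal utility per dollar. 7/p_1 vs 2/p_2 → 3.5 vs 0.0957.
q_1 gives more utility per dollar, so spend all income on q_1: q_1* = I/p_1, q_2* = 0.
Numerically: q_1* = 20.5, q_2* = 0.

q_1* = 20.5, q_2* = 0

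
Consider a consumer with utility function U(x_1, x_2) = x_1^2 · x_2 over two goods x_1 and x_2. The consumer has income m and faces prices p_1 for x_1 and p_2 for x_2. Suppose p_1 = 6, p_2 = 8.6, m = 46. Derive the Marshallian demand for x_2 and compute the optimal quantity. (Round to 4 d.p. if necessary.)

x_2* = 1.7829

Demand: x_1*(p_1,p_2,m) = 2/3·m/p_1 and x_2* = 1/3·m/p_2.
At p_1=6, p_2=8.6, m=46: x_2* = 1/3·46/8.6 = 1.7829.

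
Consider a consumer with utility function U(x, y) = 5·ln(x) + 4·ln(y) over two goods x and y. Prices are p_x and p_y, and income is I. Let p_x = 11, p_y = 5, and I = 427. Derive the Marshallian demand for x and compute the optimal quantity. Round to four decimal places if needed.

x* = 21.5657

The MRS is (5/4)·y/x. Set MRS = p_x/p_y.
So 5·p_y·y = 4·p_x·x; combined with the budget, a share 5/9 of income goes to x.
Demand: x*(p_x,p_y,I) = 5/9·I/p_x and y* = 4/9·I/p_y.
At p_x=11, p_y=5, I=427: x* = 5/9·427/11 = 21.5657.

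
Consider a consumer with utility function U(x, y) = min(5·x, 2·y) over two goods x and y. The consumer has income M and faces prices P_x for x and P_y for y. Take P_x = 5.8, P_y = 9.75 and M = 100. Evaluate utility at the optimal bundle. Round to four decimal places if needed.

Leontief preferences: the optimum is at the kink where x/2 = y/5, i.e. y = (5/2)·x.
Budget: P_x·x + P_y·(5/2)·x = M, so (2·P_x + 5·P_y)·x = 2·M.
Demand: x*(P_x,P_y,M) = 2·M/(2·P_x + 5·P_y), y* = 5·M/(2·P_x + 5·P_y).
Here 2·5.8 + 5·9.75 = 60.35, giving x* = 3.314 and y* = 8.285.
Utility at the optimum: U(3.314, 8.285) = 16.57.

V = 16.57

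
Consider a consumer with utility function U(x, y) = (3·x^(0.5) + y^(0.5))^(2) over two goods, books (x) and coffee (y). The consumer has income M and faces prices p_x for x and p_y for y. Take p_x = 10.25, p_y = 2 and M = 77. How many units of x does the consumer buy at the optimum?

From the CES first-order condition, 3·(y/x)^(0.5) = p_x/p_y.
Solve for the ratio: y/x = [(1/3)·p_x/p_y]^(2).
Substitute y = (y/x)·x into the budget: x* = M/(p_x + p_y·(y/x)).
Numerically y/x = 2.918403, so x* = 77/(10.25 + 2·2.918403) = 4.7865.

x* = 4.7865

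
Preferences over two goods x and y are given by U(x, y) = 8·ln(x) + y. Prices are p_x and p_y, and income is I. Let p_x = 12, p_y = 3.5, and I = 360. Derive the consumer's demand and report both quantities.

x* = 2.3333, y* = 94.8571

At the given prices: x* = 8·3.5/12 = 2.3333, and y* = 94.8571.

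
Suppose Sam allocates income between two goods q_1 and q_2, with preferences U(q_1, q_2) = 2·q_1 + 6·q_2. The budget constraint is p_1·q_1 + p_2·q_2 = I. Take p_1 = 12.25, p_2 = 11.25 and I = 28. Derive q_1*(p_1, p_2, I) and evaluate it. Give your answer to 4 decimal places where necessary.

Linear utility — the consumer picks whichever good has higher MU/price: 2/12.25 = 0.1633 vs 6/11.25 = 0.5333.
q_2 gives more utility per dollar, so spend all income on q_2: q_2* = I/p_2, q_1* = 0.
Numerically: q_1* = 0, q_2* = 2.4889.

q_1* = 0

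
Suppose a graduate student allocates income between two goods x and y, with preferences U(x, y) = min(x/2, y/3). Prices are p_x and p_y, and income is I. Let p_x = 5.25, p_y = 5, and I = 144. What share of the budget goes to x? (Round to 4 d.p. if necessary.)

share on x = 0.4118

Leontief preferences: the optimum is at the kink where x/2 = y/3, i.e. y = (3/2)·x.
Budget: p_x·x + p_y·(3/2)·x = I, so (2·p_x + 3·p_y)·x = 2·I.
Demand: x*(p_x,p_y,I) = 2·I/(2·p_x + 3·p_y), y* = 3·I/(2·p_x + 3·p_y).
Here 2·5.25 + 3·5 = 25.5, giving x* = 11.2941 and y* = 16.9412.
Expenditure on x: 5.25·11.2941 = 59.2941; share = 0.4118.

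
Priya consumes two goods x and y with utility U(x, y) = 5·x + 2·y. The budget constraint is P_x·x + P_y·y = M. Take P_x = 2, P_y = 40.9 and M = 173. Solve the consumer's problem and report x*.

x* = 86.5

Perfect substitutes: compare marginal utility per dollar. 5/P_x vs 2/P_y → 2.5 vs 0.0489.
x gives more utility per dollar, so spend all income on x: x* = M/P_x, y* = 0.
Numerically: x* = 86.5, y* = 0.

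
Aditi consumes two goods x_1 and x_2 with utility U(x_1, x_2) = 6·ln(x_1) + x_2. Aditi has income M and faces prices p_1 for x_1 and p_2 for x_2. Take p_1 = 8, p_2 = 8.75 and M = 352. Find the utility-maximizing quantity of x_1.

MU_x_1 = 6/x_1, MU_x_2 = 1. Tangency: 6/x_1 = p_1/p_2.
So x_1*(p_1,p_2) = 6·p_2/p_1, independent of income; and x_2* = (M − 6·p_2)/p_2.
At the given prices: x_1* = 6·8.75/8 = 6.5625.

x_1* = 6.5625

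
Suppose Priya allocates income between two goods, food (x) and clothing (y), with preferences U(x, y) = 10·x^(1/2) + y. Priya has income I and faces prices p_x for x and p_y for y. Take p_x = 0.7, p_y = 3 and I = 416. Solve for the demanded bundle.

x* = 459.1837, y* = 31.5238

MU_x = 5/√x, MU_y = 1. Tangency: 5/√x = p_x/p_y.
Thus x* = (5·p_y/p_x)² — independent of I — with the rest of income spent on y.
Plugging in: x* = (5·3/0.7)² = 459.1837, y* = 31.5238.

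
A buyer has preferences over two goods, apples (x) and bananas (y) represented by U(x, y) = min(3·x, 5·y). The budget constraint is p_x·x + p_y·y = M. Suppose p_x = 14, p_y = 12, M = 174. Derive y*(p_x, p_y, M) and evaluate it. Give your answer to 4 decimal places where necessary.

y* = 4.9245

Leontief preferences: the optimum is at the kink where x/5 = y/3, i.e. y = (3/5)·x.
Budget: p_x·x + p_y·(3/5)·x = M, so (5·p_x + 3·p_y)·x = 5·M.
Demand: x*(p_x,p_y,M) = 5·M/(5·p_x + 3·p_y), y* = 3·M/(5·p_x + 3·p_y).
Here 5·14 + 3·12 = 106, giving y* = 4.9245.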